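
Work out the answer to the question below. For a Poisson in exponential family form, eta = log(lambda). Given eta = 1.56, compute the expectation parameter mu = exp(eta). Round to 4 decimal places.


Expectation parameter for Poisson exponential family:
mu = exp(eta).
eta = 1.56.
mu = exp(1.56) = 4.7588

4.7588


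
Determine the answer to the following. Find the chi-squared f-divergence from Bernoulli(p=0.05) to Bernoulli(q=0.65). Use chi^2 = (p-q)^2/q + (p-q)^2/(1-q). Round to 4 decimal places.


Chi-squared divergence between Bernoulli distributions:
chi^2 = (p-q)^2/q + (p-q)^2/(1-q).
p = 0.05, q = 0.65, p-q = -0.6.
(p-q)^2 = 0.36.
term1 = 0.36/0.65 = 0.553846.
term2 = 0.36/0.35 = 1.028571.
chi^2 = 0.553846 + 1.028571 = 1.5824

1.5824


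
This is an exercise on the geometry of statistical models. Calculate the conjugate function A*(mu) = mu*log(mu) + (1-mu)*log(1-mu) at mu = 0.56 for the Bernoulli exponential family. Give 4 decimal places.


Legendre transform for Bernoulli:
A*(mu) = mu*log(mu) + (1-mu)*log(1-mu).
mu = 0.56, 1-mu = 0.44.
mu*log(mu) = 0.56*log(0.56) = -0.324698.
(1-mu)*log(1-mu) = 0.44*log(0.44) = -0.361231.
A* = -0.324698 + -0.361231 = -0.6859

-0.6859


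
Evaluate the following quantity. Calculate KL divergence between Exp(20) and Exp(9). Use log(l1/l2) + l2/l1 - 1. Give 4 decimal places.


KL divergence for exponential family:
KL = log(l1/l2) + l2/l1 - 1.
log(20/9) = 0.798508.
9/20 = 0.45.
KL = 0.798508 + 0.45 - 1 = 0.2485

0.2485


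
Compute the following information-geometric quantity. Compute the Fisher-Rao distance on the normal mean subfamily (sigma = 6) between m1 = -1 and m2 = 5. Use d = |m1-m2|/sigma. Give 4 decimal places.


On the fixed-variance normal subfamily, geodesic distance = |m1-m2|/sigma.
|-1 - 5| = 6.
sigma = 6.
d = 6/6 = 1.0000

1.0000


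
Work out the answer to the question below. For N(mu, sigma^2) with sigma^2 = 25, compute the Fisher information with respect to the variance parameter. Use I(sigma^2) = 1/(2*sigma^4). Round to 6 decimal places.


Fisher information for variance: I(sigma^2) = 1/(2*sigma^4).
sigma^2 = 25, so sigma^4 = 625.
I = 1/(2*625) = 1/1250 = 0.000800

0.000800


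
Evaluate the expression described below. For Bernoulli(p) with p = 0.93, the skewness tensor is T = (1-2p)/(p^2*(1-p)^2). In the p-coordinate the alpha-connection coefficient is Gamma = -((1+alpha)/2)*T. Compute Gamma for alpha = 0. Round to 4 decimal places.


Skewness (Amari-Chentsov) tensor: T = (1-2p)/(p^2*(1-p)^2).
p = 0.93, 1-2p = -0.86, p^2 = 0.8649, (1-p)^2 = 0.0049.
T = -0.86/(0.8649 * 0.0049) = -202.92543.
In the p-coordinate, Gamma^(alpha) = Gamma^(0) - (alpha/2)*T with Gamma^(0) = (1/2)*g'(p) = -T/2,
so Gamma^(alpha) = -((1+alpha)/2)*T.
alpha = 0, -(1+alpha)/2 = -0.5.
Gamma = -0.5 * -202.92543 = 101.4627

101.4627


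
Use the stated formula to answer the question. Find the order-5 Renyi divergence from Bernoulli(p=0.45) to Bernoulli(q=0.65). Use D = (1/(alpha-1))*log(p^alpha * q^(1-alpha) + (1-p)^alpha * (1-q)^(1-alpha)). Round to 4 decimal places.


Renyi divergence of order alpha between Bernoulli distributions:
D = (1/(alpha-1))*log(p^alpha * q^(1-alpha) + (1-p)^alpha * (1-q)^(1-alpha)).
alpha = 5, p = 0.45, q = 0.65.
p^alpha * q^(1-alpha) = 0.45^5 * 0.65^-4 = 0.103373.
(1-p)^alpha * (1-q)^(1-alpha) = 0.55^5 * 0.35^-4 = 3.353832.
sum = 0.103373 + 3.353832 = 3.457205.
D = (1/4)*log(3.457205) = 0.3101

0.3101


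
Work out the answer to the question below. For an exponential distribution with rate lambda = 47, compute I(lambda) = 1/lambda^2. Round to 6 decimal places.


Fisher information for exponential: I(lambda) = 1/lambda^2.
lambda = 47, lambda^2 = 2209.
I = 1/2209 = 0.000453

0.000453


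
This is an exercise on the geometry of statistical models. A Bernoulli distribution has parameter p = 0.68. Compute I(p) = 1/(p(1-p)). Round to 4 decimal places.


For Bernoulli(p), Fisher information is I(p) = 1/(p*(1-p)).
p = 0.68, 1-p = 0.32.
p*(1-p) = 0.2176.
I(p) = 1/0.2176 = 4.5956

4.5956


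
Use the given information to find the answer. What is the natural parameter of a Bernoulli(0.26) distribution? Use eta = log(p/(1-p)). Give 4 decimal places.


Natural parameter for Bernoulli: eta = log(p/(1-p)).
p = 0.26, 1-p = 0.74.
p/(1-p) = 0.351351.
eta = log(0.351351) = -1.0460

-1.0460


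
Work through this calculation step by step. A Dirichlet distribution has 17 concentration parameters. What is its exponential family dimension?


Exponential family dimension calculation:
Dirichlet with 17 components has 17 natural parameters.

17


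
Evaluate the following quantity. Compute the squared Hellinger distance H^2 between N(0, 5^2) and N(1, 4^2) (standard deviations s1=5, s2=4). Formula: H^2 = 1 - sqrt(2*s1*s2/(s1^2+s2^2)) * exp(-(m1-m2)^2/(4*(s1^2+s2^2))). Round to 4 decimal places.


Squared Hellinger distance for Gaussians:
H^2 = 1 - sqrt(2*s1*s2/(s1^2+s2^2)) * exp(-(m1-m2)^2/(4*(s1^2+s2^2))).
s1^2 = 25, s2^2 = 16, s1^2+s2^2 = 41.
sqrt(2*5*4/(41)) = 0.98773.
(m1-m2)^2 = (-1)^2 = 1.
exp(-1/(4*41)) = exp(-0.006098) = 0.993921.
H^2 = 1 - 0.98773*0.993921 = 0.0183

0.0183


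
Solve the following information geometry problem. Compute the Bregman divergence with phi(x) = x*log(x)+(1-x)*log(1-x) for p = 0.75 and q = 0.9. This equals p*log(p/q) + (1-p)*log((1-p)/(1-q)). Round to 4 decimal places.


Bregman divergence with negative entropy generator:
D = p*log(p/q) + (1-p)*log((1-p)/(1-q)).
p = 0.75, q = 0.9.
p*log(p/q) = 0.75*log(0.75/0.9) = -0.136741.
(1-p)*log((1-p)/(1-q)) = 0.25*log(0.25/0.1) = 0.229073.
D = -0.136741 + 0.229073 = 0.0923

0.0923


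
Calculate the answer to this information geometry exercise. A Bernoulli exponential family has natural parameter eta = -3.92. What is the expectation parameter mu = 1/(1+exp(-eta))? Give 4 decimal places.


Dual coordinate (expectation parameter) for Bernoulli:
mu = 1/(1+exp(-eta)).
eta = -3.92.
exp(-eta) = exp(3.92) = 50.400445.
mu = 1/(1+50.400445) = 0.0195

0.0195


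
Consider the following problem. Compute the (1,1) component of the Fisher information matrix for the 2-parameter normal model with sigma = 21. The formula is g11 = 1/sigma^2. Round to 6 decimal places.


For the 2-parameter normal family, the Fisher metric has:
  g11 = 1/sigma^2, g22 = 2/sigma^2.
sigma = 21, sigma^2 = 441.
g11 = 0.002268

0.002268


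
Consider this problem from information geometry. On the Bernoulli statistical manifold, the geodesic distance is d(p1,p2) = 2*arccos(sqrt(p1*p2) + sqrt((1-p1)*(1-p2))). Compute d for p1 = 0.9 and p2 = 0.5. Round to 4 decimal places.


Geodesic distance on Bernoulli manifold:
d(p1,p2) = 2*arccos(sqrt(p1*p2) + sqrt((1-p1)*(1-p2))).
sqrt(p1*p2) = sqrt(0.9*0.5) = 0.67082.
sqrt((1-p1)*(1-p2)) = sqrt(0.1*0.5) = 0.223607.
arg = 0.67082 + 0.223607 = 0.894427.
d = 2*arccos(0.894427) = 0.9273

0.9273


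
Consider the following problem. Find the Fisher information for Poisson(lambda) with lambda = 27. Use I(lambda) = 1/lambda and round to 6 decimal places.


Fisher information for Poisson: I(lambda) = 1/lambda.
lambda = 27.
I(lambda) = 1/27 = 0.037037

0.037037


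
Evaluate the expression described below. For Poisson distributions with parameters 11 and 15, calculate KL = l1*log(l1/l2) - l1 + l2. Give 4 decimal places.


KL divergence for Poisson:
KL = l1*log(l1/l2) - l1 + l2.
l1 = 11, l2 = 15.
log(11/15) = -0.310155.
l1*log(l1/l2) = 11 * -0.310155 = -3.411704.
KL = -3.411704 - 11 + 15 = 0.5883

0.5883


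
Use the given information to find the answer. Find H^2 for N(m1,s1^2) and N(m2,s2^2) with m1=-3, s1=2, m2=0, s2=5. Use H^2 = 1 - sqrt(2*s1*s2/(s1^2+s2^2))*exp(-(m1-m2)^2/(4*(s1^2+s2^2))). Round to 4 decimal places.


Squared Hellinger distance for Gaussians:
H^2 = 1 - sqrt(2*s1*s2/(s1^2+s2^2)) * exp(-(m1-m2)^2/(4*(s1^2+s2^2))).
s1^2 = 4, s2^2 = 25, s1^2+s2^2 = 29.
sqrt(2*2*5/(29)) = 0.830455.
(m1-m2)^2 = (-3)^2 = 9.
exp(-9/(4*29)) = exp(-0.077586) = 0.925347.
H^2 = 1 - 0.830455*0.925347 = 0.2315

0.2315


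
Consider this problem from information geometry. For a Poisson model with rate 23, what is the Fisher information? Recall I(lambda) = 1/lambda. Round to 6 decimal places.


Fisher information for Poisson: I(lambda) = 1/lambda.
lambda = 23.
I(lambda) = 1/23 = 0.043478

0.043478


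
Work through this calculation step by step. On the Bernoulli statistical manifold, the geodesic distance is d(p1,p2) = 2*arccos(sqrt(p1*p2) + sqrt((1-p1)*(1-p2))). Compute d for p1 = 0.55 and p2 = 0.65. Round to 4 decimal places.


Geodesic distance on Bernoulli manifold:
d(p1,p2) = 2*arccos(sqrt(p1*p2) + sqrt((1-p1)*(1-p2))).
sqrt(p1*p2) = sqrt(0.55*0.65) = 0.597913.
sqrt((1-p1)*(1-p2)) = sqrt(0.45*0.35) = 0.396863.
arg = 0.597913 + 0.396863 = 0.994776.
d = 2*arccos(0.994776) = 0.2045

0.2045


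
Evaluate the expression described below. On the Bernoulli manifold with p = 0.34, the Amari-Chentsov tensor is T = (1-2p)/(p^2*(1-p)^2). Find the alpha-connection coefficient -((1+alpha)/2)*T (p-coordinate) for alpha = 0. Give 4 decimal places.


Skewness (Amari-Chentsov) tensor: T = (1-2p)/(p^2*(1-p)^2).
p = 0.34, 1-2p = 0.32, p^2 = 0.1156, (1-p)^2 = 0.4356.
T = 0.32/(0.1156 * 0.4356) = 6.354835.
In the p-coordinate, Gamma^(alpha) = Gamma^(0) - (alpha/2)*T with Gamma^(0) = (1/2)*g'(p) = -T/2,
so Gamma^(alpha) = -((1+alpha)/2)*T.
alpha = 0, -(1+alpha)/2 = -0.5.
Gamma = -0.5 * 6.354835 = -3.1774

-3.1774


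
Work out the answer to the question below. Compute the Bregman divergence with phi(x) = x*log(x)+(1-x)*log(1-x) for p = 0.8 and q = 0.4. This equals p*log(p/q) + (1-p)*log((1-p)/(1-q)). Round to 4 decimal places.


Bregman divergence with negative entropy generator:
D = p*log(p/q) + (1-p)*log((1-p)/(1-q)).
p = 0.8, q = 0.4.
p*log(p/q) = 0.8*log(0.8/0.4) = 0.554518.
(1-p)*log((1-p)/(1-q)) = 0.2*log(0.2/0.6) = -0.219722.
D = 0.554518 + -0.219722 = 0.3348

0.3348


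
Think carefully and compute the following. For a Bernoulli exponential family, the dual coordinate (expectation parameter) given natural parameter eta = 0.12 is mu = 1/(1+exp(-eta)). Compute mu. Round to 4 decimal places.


Dual coordinate (expectation parameter) for Bernoulli:
mu = 1/(1+exp(-eta)).
eta = 0.12.
exp(-eta) = exp(-0.12) = 0.88692.
mu = 1/(1+0.88692) = 0.5300

0.5300


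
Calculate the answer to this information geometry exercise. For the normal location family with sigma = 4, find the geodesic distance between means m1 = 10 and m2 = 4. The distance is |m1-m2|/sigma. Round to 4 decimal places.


On the fixed-variance normal subfamily, geodesic distance = |m1-m2|/sigma.
|10 - 4| = 6.
sigma = 4.
d = 6/4 = 1.5000

1.5000


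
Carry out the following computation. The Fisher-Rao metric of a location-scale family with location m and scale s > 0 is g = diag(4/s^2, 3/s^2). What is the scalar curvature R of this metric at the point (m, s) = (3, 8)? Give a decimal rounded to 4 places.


The metric has the form g = (A dm^2 + B ds^2)/s^2 with A = 4, B = 3.
Substitute u = sqrt(A/B)*m: g = B*(du^2 + ds^2)/s^2, i.e. B times the
Poincare upper half-plane metric, which has constant Gaussian curvature -1.
Scaling a 2D metric by a constant c divides the Gaussian curvature by c,
so K = -1/B = -1/(3) = -0.3333 everywhere (the point (m, s) = (3, 8) is irrelevant:
the curvature is constant).
Scalar curvature in dimension 2: R = 2K = -2/(3) = -0.6667.

-0.6667


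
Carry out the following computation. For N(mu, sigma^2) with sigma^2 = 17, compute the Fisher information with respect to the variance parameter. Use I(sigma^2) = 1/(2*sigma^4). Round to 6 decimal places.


Fisher information for variance: I(sigma^2) = 1/(2*sigma^4).
sigma^2 = 17, so sigma^4 = 289.
I = 1/(2*289) = 1/578 = 0.001730

0.001730


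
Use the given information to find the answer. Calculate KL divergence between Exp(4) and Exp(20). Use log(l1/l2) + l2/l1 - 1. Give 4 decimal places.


KL divergence for exponential family:
KL = log(l1/l2) + l2/l1 - 1.
log(4/20) = -1.609438.
20/4 = 5.0.
KL = -1.609438 + 5.0 - 1 = 2.3906

2.3906


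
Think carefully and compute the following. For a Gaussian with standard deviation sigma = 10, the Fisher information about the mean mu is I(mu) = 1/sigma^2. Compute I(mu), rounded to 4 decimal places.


The Fisher information for the mean of a normal distribution is I(mu) = 1/sigma^2.
sigma = 10, so sigma^2 = 100.
I(mu) = 1/100 = 0.0100

0.0100


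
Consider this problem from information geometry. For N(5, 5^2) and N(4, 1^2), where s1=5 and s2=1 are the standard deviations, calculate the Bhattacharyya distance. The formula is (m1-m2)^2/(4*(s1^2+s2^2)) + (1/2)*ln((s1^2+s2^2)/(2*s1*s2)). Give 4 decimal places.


Bhattacharyya distance between two Gaussians:
DB = (m1-m2)^2/(4*(s1^2+s2^2)) + (1/2)*ln((s1^2+s2^2)/(2*s1*s2)).
(m1-m2)^2 = (1)^2 = 1.
s1^2+s2^2 = 25 + 1 = 26.
term1 = 1/104 = 0.009615.
term2 = 0.5*ln(26/10.0) = 0.477756.
DB = 0.009615 + 0.477756 = 0.4874

0.4874


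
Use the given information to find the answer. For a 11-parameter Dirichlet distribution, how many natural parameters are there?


Exponential family dimension calculation:
Dirichlet with 11 components has 11 natural parameters.

11


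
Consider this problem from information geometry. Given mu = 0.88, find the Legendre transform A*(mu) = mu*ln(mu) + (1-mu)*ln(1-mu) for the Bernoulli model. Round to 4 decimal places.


Legendre transform for Bernoulli:
A*(mu) = mu*log(mu) + (1-mu)*log(1-mu).
mu = 0.88, 1-mu = 0.12.
mu*log(mu) = 0.88*log(0.88) = -0.112493.
(1-mu)*log(1-mu) = 0.12*log(0.12) = -0.254432.
A* = -0.112493 + -0.254432 = -0.3669

-0.3669


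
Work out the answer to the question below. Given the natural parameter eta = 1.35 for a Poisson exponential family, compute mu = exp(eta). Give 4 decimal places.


Expectation parameter for Poisson exponential family:
mu = exp(eta).
eta = 1.35.
mu = exp(1.35) = 3.8574

3.8574


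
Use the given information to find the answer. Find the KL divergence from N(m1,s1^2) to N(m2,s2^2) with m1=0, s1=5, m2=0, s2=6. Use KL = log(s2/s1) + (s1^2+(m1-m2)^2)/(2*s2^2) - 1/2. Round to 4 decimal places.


KL divergence between normal distributions:
KL = log(s2/s1) + (s1^2 + (m1-m2)^2)/(2*s2^2) - 1/2.
log(6/5) = 0.182322.
(5^2 + (0-0)^2)/(2*6^2) = (25 + 0)/72 = 0.347222.
KL = 0.182322 + 0.347222 - 0.5 = 0.0295

0.0295


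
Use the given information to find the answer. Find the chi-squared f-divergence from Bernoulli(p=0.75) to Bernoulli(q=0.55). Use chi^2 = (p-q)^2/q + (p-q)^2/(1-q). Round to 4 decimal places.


Chi-squared divergence between Bernoulli distributions:
chi^2 = (p-q)^2/q + (p-q)^2/(1-q).
p = 0.75, q = 0.55, p-q = 0.2.
(p-q)^2 = 0.04.
term1 = 0.04/0.55 = 0.072727.
term2 = 0.04/0.45 = 0.088889.
chi^2 = 0.072727 + 0.088889 = 0.1616

0.1616


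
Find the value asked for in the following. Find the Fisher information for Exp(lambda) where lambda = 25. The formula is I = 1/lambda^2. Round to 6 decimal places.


Fisher information for exponential: I(lambda) = 1/lambda^2.
lambda = 25, lambda^2 = 625.
I = 1/625 = 0.001600

0.001600


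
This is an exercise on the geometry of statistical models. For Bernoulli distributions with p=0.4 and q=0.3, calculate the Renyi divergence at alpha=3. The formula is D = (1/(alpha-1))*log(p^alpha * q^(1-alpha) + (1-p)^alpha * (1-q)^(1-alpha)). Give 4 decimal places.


Renyi divergence of order alpha between Bernoulli distributions:
D = (1/(alpha-1))*log(p^alpha * q^(1-alpha) + (1-p)^alpha * (1-q)^(1-alpha)).
alpha = 3, p = 0.4, q = 0.3.
p^alpha * q^(1-alpha) = 0.4^3 * 0.3^-2 = 0.711111.
(1-p)^alpha * (1-q)^(1-alpha) = 0.6^3 * 0.7^-2 = 0.440816.
sum = 0.711111 + 0.440816 = 1.151927.
D = (1/2)*log(1.151927) = 0.0707

0.0707


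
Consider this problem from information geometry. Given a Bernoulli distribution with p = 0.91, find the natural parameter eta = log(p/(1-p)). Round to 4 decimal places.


Natural parameter for Bernoulli: eta = log(p/(1-p)).
p = 0.91, 1-p = 0.09.
p/(1-p) = 10.111111.
eta = log(10.111111) = 2.3136

2.3136


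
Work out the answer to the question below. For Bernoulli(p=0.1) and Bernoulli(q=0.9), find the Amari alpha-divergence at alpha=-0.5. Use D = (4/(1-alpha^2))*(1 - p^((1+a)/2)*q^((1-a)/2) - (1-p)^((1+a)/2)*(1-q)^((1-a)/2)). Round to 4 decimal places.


Amari alpha-divergence:
D = (4/(1-alpha^2))*(1 - p^((1+a)/2)*q^((1-a)/2) - (1-p)^((1+a)/2)*(1-q)^((1-a)/2)).
alpha = -0.5, p = 0.1, q = 0.9.
e1 = (1+alpha)/2 = 0.25, e2 = (1-alpha)/2 = 0.75.
t1 = p^e1 * q^e2 = 0.1^0.25 * 0.9^0.75 = 0.519615.
t2 = (1-p)^e1 * (1-q)^e2 = 0.9^0.25 * 0.1^0.75 = 0.173205.
4/(1-alpha^2) = 5.333333.
D = 5.333333*(1 - 0.519615 - 0.173205) = 1.6383

1.6383


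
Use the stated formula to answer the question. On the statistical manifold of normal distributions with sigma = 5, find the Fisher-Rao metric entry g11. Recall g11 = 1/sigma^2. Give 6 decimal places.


For the 2-parameter normal family, the Fisher metric has:
  g11 = 1/sigma^2, g22 = 2/sigma^2.
sigma = 5, sigma^2 = 25.
g11 = 0.040000

0.040000


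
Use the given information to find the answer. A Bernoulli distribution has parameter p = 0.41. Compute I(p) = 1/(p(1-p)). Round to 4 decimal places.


For Bernoulli(p), Fisher information is I(p) = 1/(p*(1-p)).
p = 0.41, 1-p = 0.59.
p*(1-p) = 0.2419.
I(p) = 1/0.2419 = 4.1339

4.1339


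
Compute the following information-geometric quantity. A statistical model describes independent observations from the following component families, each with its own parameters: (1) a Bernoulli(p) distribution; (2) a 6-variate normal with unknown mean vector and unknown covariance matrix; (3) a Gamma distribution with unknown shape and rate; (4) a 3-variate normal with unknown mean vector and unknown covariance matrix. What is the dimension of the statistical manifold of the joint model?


The dimension of a statistical manifold equals the number of free
(independent) real parameters of the model. For a product of independent
blocks the parameter counts add.
- Bernoulli (p): 1.
- 6-variate normal: 6 (mean) + 6*7/2 = 21 (symmetric covariance) = 27.
- Gamma (shape, rate): 2.
- 3-variate normal: 3 (mean) + 3*4/2 = 6 (symmetric covariance) = 9.
Total = 1 + 27 + 2 + 9 = 39.
Dimension = 39

39


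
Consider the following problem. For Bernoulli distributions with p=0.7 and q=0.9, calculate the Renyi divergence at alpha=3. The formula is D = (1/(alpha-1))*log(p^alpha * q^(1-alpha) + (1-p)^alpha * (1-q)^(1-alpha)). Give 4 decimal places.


Renyi divergence of order alpha between Bernoulli distributions:
D = (1/(alpha-1))*log(p^alpha * q^(1-alpha) + (1-p)^alpha * (1-q)^(1-alpha)).
alpha = 3, p = 0.7, q = 0.9.
p^alpha * q^(1-alpha) = 0.7^3 * 0.9^-2 = 0.423457.
(1-p)^alpha * (1-q)^(1-alpha) = 0.3^3 * 0.1^-2 = 2.7.
sum = 0.423457 + 2.7 = 3.123457.
D = (1/2)*log(3.123457) = 0.5695

0.5695


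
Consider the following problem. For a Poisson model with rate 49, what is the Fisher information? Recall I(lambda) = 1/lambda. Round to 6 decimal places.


Fisher information for Poisson: I(lambda) = 1/lambda.
lambda = 49.
I(lambda) = 1/49 = 0.020408

0.020408


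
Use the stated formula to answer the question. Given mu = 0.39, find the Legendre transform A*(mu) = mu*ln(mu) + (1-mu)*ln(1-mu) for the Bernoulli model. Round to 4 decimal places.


Legendre transform for Bernoulli:
A*(mu) = mu*log(mu) + (1-mu)*log(1-mu).
mu = 0.39, 1-mu = 0.61.
mu*log(mu) = 0.39*log(0.39) = -0.367227.
(1-mu)*log(1-mu) = 0.61*log(0.61) = -0.301521.
A* = -0.367227 + -0.301521 = -0.6687

-0.6687


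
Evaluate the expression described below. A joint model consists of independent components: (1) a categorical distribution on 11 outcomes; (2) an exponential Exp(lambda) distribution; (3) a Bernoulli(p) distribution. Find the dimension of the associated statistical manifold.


The dimension of a statistical manifold equals the number of free
(independent) real parameters of the model. For a product of independent
blocks the parameter counts add.
- categorical on 11 outcomes (probabilities sum to 1): 11-1 = 10.
- exponential (lambda): 1.
- Bernoulli (p): 1.
Total = 10 + 1 + 1 = 12.
Dimension = 12

12


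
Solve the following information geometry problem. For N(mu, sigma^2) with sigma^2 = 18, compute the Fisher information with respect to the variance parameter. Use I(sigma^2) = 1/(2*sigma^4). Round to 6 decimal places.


Fisher information for variance: I(sigma^2) = 1/(2*sigma^4).
sigma^2 = 18, so sigma^4 = 324.
I = 1/(2*324) = 1/648 = 0.001543

0.001543


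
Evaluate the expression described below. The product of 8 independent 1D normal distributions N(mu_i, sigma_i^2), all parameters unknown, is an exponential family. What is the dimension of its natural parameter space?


Exponential family dimension calculation:
Each univariate normal has two natural parameters (mu/sigma^2 and -1/(2 sigma^2)).
With 8 independent components, dim = 2 * 8 = 16.

16


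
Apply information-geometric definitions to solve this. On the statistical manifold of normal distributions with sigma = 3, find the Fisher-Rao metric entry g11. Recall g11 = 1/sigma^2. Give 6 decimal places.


For the 2-parameter normal family, the Fisher metric has:
  g11 = 1/sigma^2, g22 = 2/sigma^2.
sigma = 3, sigma^2 = 9.
g11 = 0.111111

0.111111


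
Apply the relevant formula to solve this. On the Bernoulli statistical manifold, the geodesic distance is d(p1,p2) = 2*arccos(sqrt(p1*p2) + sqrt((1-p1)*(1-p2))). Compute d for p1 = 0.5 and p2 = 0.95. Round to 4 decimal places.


Geodesic distance on Bernoulli manifold:
d(p1,p2) = 2*arccos(sqrt(p1*p2) + sqrt((1-p1)*(1-p2))).
sqrt(p1*p2) = sqrt(0.5*0.95) = 0.689202.
sqrt((1-p1)*(1-p2)) = sqrt(0.5*0.05) = 0.158114.
arg = 0.689202 + 0.158114 = 0.847316.
d = 2*arccos(0.847316) = 1.1198

1.1198


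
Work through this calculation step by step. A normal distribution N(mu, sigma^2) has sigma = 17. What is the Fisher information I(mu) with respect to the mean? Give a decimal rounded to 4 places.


The Fisher information for the mean of a normal distribution is I(mu) = 1/sigma^2.
sigma = 17, so sigma^2 = 289.
I(mu) = 1/289 = 0.0035

0.0035


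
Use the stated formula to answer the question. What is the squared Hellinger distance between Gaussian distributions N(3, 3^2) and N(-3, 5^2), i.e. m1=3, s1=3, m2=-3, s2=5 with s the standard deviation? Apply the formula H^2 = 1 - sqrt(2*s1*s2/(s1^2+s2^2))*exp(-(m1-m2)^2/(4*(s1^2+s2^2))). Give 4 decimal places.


Squared Hellinger distance for Gaussians:
H^2 = 1 - sqrt(2*s1*s2/(s1^2+s2^2)) * exp(-(m1-m2)^2/(4*(s1^2+s2^2))).
s1^2 = 9, s2^2 = 25, s1^2+s2^2 = 34.
sqrt(2*3*5/(34)) = 0.939336.
(m1-m2)^2 = (6)^2 = 36.
exp(-36/(4*34)) = exp(-0.264706) = 0.767432.
H^2 = 1 - 0.939336*0.767432 = 0.2791

0.2791


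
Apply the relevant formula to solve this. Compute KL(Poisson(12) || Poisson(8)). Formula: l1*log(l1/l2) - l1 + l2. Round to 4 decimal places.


KL divergence for Poisson:
KL = l1*log(l1/l2) - l1 + l2.
l1 = 12, l2 = 8.
log(12/8) = 0.405465.
l1*log(l1/l2) = 12 * 0.405465 = 4.865581.
KL = 4.865581 - 12 + 8 = 0.8656

0.8656


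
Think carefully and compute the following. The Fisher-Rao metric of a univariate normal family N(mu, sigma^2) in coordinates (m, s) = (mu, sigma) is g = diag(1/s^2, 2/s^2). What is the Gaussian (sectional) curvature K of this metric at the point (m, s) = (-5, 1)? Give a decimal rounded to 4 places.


The metric has the form g = (A dm^2 + B ds^2)/s^2 with A = 1, B = 2.
Substitute u = sqrt(A/B)*m: g = B*(du^2 + ds^2)/s^2, i.e. B times the
Poincare upper half-plane metric, which has constant Gaussian curvature -1.
Scaling a 2D metric by a constant c divides the Gaussian curvature by c,
so K = -1/B = -1/(2) = -0.5000 everywhere (the point (m, s) = (-5, 1) is irrelevant:
the curvature is constant).
The requested Gaussian curvature is K = -0.5000.

-0.5000


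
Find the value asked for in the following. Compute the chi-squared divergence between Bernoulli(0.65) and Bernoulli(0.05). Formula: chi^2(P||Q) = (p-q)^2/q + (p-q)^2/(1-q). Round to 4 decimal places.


Chi-squared divergence between Bernoulli distributions:
chi^2 = (p-q)^2/q + (p-q)^2/(1-q).
p = 0.65, q = 0.05, p-q = 0.6.
(p-q)^2 = 0.36.
term1 = 0.36/0.05 = 7.2.
term2 = 0.36/0.95 = 0.378947.
chi^2 = 7.2 + 0.378947 = 7.5789

7.5789


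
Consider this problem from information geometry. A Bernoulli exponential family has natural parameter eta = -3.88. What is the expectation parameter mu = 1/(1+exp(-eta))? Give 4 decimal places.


Dual coordinate (expectation parameter) for Bernoulli:
mu = 1/(1+exp(-eta)).
eta = -3.88.
exp(-eta) = exp(3.88) = 48.424215.
mu = 1/(1+48.424215) = 0.0202

0.0202


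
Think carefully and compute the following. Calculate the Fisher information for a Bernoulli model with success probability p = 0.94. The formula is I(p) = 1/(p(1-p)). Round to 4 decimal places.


For Bernoulli(p), Fisher information is I(p) = 1/(p*(1-p)).
p = 0.94, 1-p = 0.06.
p*(1-p) = 0.0564.
I(p) = 1/0.0564 = 17.7305

17.7305


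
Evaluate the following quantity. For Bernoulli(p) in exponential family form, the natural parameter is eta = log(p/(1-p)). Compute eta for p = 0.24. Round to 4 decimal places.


Natural parameter for Bernoulli: eta = log(p/(1-p)).
p = 0.24, 1-p = 0.76.
p/(1-p) = 0.315789.
eta = log(0.315789) = -1.1527

-1.1527


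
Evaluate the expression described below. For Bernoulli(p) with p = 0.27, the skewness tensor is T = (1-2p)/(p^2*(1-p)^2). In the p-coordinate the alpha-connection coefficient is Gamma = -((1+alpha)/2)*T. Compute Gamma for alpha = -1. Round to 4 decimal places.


Skewness (Amari-Chentsov) tensor: T = (1-2p)/(p^2*(1-p)^2).
p = 0.27, 1-2p = 0.46, p^2 = 0.0729, (1-p)^2 = 0.5329.
T = 0.46/(0.0729 * 0.5329) = 11.840896.
In the p-coordinate, Gamma^(alpha) = Gamma^(0) - (alpha/2)*T with Gamma^(0) = (1/2)*g'(p) = -T/2,
so Gamma^(alpha) = -((1+alpha)/2)*T.
alpha = -1, -(1+alpha)/2 = 0.0.
Gamma = 0.0 * 11.840896 = 0.0000

0.0000


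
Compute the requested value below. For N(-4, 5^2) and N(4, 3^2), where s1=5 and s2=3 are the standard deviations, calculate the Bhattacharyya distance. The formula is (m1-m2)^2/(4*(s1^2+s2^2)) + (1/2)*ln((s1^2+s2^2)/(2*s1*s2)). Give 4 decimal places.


Bhattacharyya distance between two Gaussians:
DB = (m1-m2)^2/(4*(s1^2+s2^2)) + (1/2)*ln((s1^2+s2^2)/(2*s1*s2)).
(m1-m2)^2 = (-8)^2 = 64.
s1^2+s2^2 = 25 + 9 = 34.
term1 = 64/136 = 0.470588.
term2 = 0.5*ln(34/30.0) = 0.062582.
DB = 0.470588 + 0.062582 = 0.5332

0.5332


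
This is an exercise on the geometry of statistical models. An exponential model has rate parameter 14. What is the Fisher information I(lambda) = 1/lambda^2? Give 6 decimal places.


Fisher information for exponential: I(lambda) = 1/lambda^2.
lambda = 14, lambda^2 = 196.
I = 1/196 = 0.005102

0.005102


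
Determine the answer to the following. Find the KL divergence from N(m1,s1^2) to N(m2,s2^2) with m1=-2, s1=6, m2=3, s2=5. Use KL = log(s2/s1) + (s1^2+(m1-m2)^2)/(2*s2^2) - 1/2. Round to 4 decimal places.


KL divergence between normal distributions:
KL = log(s2/s1) + (s1^2 + (m1-m2)^2)/(2*s2^2) - 1/2.
log(5/6) = -0.182322.
(6^2 + (-2-3)^2)/(2*5^2) = (36 + 25)/50 = 1.22.
KL = -0.182322 + 1.22 - 0.5 = 0.5377

0.5377


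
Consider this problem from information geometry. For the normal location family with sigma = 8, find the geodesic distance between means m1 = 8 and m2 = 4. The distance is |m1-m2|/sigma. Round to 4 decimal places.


On the fixed-variance normal subfamily, geodesic distance = |m1-m2|/sigma.
|8 - 4| = 4.
sigma = 8.
d = 4/8 = 0.5000

0.5000


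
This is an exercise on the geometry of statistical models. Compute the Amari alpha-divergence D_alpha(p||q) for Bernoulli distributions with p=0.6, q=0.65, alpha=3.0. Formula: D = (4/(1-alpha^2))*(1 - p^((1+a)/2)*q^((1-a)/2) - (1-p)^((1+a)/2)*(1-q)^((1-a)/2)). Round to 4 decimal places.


Amari alpha-divergence:
D = (4/(1-alpha^2))*(1 - p^((1+a)/2)*q^((1-a)/2) - (1-p)^((1+a)/2)*(1-q)^((1-a)/2)).
alpha = 3.0, p = 0.6, q = 0.65.
e1 = (1+alpha)/2 = 2.0, e2 = (1-alpha)/2 = -1.0.
t1 = p^e1 * q^e2 = 0.6^2.0 * 0.65^-1.0 = 0.553846.
t2 = (1-p)^e1 * (1-q)^e2 = 0.4^2.0 * 0.35^-1.0 = 0.457143.
4/(1-alpha^2) = -0.5.
D = -0.5*(1 - 0.553846 - 0.457143) = 0.0055

0.0055


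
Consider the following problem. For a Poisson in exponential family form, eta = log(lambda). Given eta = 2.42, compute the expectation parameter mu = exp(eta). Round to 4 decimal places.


Expectation parameter for Poisson exponential family:
mu = exp(eta).
eta = 2.42.
mu = exp(2.42) = 11.2459

11.2459


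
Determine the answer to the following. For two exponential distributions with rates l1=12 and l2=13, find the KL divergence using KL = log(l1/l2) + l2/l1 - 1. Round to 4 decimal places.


KL divergence for exponential family:
KL = log(l1/l2) + l2/l1 - 1.
log(12/13) = -0.080043.
13/12 = 1.083333.
KL = -0.080043 + 1.083333 - 1 = 0.0033

0.0033


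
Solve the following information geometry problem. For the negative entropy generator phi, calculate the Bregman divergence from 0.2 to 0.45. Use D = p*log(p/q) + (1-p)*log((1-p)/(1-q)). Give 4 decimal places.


Bregman divergence with negative entropy generator:
D = p*log(p/q) + (1-p)*log((1-p)/(1-q)).
p = 0.2, q = 0.45.
p*log(p/q) = 0.2*log(0.2/0.45) = -0.162186.
(1-p)*log((1-p)/(1-q)) = 0.8*log(0.8/0.55) = 0.299755.
D = -0.162186 + 0.299755 = 0.1376

0.1376


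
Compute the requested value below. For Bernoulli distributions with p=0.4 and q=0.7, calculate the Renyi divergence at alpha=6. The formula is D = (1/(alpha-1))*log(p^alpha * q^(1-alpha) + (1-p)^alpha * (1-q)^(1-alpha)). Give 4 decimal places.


Renyi divergence of order alpha between Bernoulli distributions:
D = (1/(alpha-1))*log(p^alpha * q^(1-alpha) + (1-p)^alpha * (1-q)^(1-alpha)).
alpha = 6, p = 0.4, q = 0.7.
p^alpha * q^(1-alpha) = 0.4^6 * 0.7^-5 = 0.024371.
(1-p)^alpha * (1-q)^(1-alpha) = 0.6^6 * 0.3^-5 = 19.2.
sum = 0.024371 + 19.2 = 19.224371.
D = (1/5)*log(19.224371) = 0.5912

0.5912


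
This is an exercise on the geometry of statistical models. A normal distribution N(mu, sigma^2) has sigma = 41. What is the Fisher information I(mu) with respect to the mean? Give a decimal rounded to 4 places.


The Fisher information for the mean of a normal distribution is I(mu) = 1/sigma^2.
sigma = 41, so sigma^2 = 1681.
I(mu) = 1/1681 = 0.0006

0.0006


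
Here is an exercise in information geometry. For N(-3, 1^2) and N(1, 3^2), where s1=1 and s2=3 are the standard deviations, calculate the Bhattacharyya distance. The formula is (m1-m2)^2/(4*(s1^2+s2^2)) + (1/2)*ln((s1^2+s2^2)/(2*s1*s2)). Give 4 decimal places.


Bhattacharyya distance between two Gaussians:
DB = (m1-m2)^2/(4*(s1^2+s2^2)) + (1/2)*ln((s1^2+s2^2)/(2*s1*s2)).
(m1-m2)^2 = (-4)^2 = 16.
s1^2+s2^2 = 1 + 9 = 10.
term1 = 16/40 = 0.4.
term2 = 0.5*ln(10/6.0) = 0.255413.
DB = 0.4 + 0.255413 = 0.6554

0.6554


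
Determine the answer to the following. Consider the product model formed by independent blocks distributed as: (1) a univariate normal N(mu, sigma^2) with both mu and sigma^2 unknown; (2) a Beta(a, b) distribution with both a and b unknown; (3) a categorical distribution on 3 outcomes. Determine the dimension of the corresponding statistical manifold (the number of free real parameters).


The dimension of a statistical manifold equals the number of free
(independent) real parameters of the model. For a product of independent
blocks the parameter counts add.
- normal (mu, sigma^2): 2.
- Beta (a, b): 2.
- categorical on 3 outcomes (probabilities sum to 1): 3-1 = 2.
Total = 2 + 2 + 2 = 6.
Dimension = 6

6


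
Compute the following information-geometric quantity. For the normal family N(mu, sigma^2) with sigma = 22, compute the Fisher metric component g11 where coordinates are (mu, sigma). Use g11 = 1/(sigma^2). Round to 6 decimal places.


For the 2-parameter normal family, the Fisher metric has:
  g11 = 1/sigma^2, g22 = 2/sigma^2.
sigma = 22, sigma^2 = 484.
g11 = 0.002066

0.002066


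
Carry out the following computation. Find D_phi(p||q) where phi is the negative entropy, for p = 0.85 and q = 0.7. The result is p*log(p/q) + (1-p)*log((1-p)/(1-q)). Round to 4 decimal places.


Bregman divergence with negative entropy generator:
D = p*log(p/q) + (1-p)*log((1-p)/(1-q)).
p = 0.85, q = 0.7.
p*log(p/q) = 0.85*log(0.85/0.7) = 0.165033.
(1-p)*log((1-p)/(1-q)) = 0.15*log(0.15/0.3) = -0.103972.
D = 0.165033 + -0.103972 = 0.0611

0.0611


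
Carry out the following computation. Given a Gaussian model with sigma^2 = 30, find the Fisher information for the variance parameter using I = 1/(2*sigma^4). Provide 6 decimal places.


Fisher information for variance: I(sigma^2) = 1/(2*sigma^4).
sigma^2 = 30, so sigma^4 = 900.
I = 1/(2*900) = 1/1800 = 0.000556

0.000556


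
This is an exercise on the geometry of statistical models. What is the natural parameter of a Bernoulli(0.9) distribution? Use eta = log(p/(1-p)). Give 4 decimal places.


Natural parameter for Bernoulli: eta = log(p/(1-p)).
p = 0.9, 1-p = 0.1.
p/(1-p) = 9.0.
eta = log(9.0) = 2.1972

2.1972


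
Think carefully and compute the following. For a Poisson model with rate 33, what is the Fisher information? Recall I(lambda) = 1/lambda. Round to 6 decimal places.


Fisher information for Poisson: I(lambda) = 1/lambda.
lambda = 33.
I(lambda) = 1/33 = 0.030303

0.030303


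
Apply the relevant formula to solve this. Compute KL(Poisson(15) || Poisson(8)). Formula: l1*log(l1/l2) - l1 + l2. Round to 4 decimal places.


KL divergence for Poisson:
KL = l1*log(l1/l2) - l1 + l2.
l1 = 15, l2 = 8.
log(15/8) = 0.628609.
l1*log(l1/l2) = 15 * 0.628609 = 9.42913.
KL = 9.42913 - 15 + 8 = 2.4291

2.4291


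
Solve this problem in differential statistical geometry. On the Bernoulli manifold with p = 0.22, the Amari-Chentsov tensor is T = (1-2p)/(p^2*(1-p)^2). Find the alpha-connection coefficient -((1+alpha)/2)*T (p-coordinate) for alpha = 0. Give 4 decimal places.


Skewness (Amari-Chentsov) tensor: T = (1-2p)/(p^2*(1-p)^2).
p = 0.22, 1-2p = 0.56, p^2 = 0.0484, (1-p)^2 = 0.6084.
T = 0.56/(0.0484 * 0.6084) = 19.017502.
In the p-coordinate, Gamma^(alpha) = Gamma^(0) - (alpha/2)*T with Gamma^(0) = (1/2)*g'(p) = -T/2,
so Gamma^(alpha) = -((1+alpha)/2)*T.
alpha = 0, -(1+alpha)/2 = -0.5.
Gamma = -0.5 * 19.017502 = -9.5088

-9.5088


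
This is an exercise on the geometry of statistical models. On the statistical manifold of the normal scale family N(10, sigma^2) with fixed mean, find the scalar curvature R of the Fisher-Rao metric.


This family has a single free parameter, so its statistical manifold
is 1-dimensional. The Riemann curvature tensor of any 1-dimensional
Riemannian manifold vanishes identically, so R = 0.

0


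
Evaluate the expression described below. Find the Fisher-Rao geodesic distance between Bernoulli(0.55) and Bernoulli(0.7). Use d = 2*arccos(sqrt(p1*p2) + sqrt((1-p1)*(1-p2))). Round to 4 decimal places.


Geodesic distance on Bernoulli manifold:
d(p1,p2) = 2*arccos(sqrt(p1*p2) + sqrt((1-p1)*(1-p2))).
sqrt(p1*p2) = sqrt(0.55*0.7) = 0.620484.
sqrt((1-p1)*(1-p2)) = sqrt(0.45*0.3) = 0.367423.
arg = 0.620484 + 0.367423 = 0.987907.
d = 2*arccos(0.987907) = 0.3113

0.3113


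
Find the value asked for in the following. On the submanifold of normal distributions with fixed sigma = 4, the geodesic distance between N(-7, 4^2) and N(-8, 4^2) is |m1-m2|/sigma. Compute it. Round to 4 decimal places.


On the fixed-variance normal subfamily, geodesic distance = |m1-m2|/sigma.
|-7 - -8| = 1.
sigma = 4.
d = 1/4 = 0.2500

0.2500


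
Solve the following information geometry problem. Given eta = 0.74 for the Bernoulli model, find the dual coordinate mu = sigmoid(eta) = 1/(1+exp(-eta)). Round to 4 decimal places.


Dual coordinate (expectation parameter) for Bernoulli:
mu = 1/(1+exp(-eta)).
eta = 0.74.
exp(-eta) = exp(-0.74) = 0.477114.
mu = 1/(1+0.477114) = 0.6770

0.6770


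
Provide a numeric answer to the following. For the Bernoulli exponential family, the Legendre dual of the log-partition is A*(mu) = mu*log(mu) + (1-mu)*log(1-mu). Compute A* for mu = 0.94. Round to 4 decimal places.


Legendre transform for Bernoulli:
A*(mu) = mu*log(mu) + (1-mu)*log(1-mu).
mu = 0.94, 1-mu = 0.06.
mu*log(mu) = 0.94*log(0.94) = -0.058163.
(1-mu)*log(1-mu) = 0.06*log(0.06) = -0.168805.
A* = -0.058163 + -0.168805 = -0.2270

-0.2270


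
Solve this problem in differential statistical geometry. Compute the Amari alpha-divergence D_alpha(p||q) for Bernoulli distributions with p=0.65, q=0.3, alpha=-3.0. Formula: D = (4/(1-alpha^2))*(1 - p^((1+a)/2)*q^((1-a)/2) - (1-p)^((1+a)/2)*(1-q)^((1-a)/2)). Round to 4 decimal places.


Amari alpha-divergence:
D = (4/(1-alpha^2))*(1 - p^((1+a)/2)*q^((1-a)/2) - (1-p)^((1+a)/2)*(1-q)^((1-a)/2)).
alpha = -3.0, p = 0.65, q = 0.3.
e1 = (1+alpha)/2 = -1.0, e2 = (1-alpha)/2 = 2.0.
t1 = p^e1 * q^e2 = 0.65^-1.0 * 0.3^2.0 = 0.138462.
t2 = (1-p)^e1 * (1-q)^e2 = 0.35^-1.0 * 0.7^2.0 = 1.4.
4/(1-alpha^2) = -0.5.
D = -0.5*(1 - 0.138462 - 1.4) = 0.2692

0.2692


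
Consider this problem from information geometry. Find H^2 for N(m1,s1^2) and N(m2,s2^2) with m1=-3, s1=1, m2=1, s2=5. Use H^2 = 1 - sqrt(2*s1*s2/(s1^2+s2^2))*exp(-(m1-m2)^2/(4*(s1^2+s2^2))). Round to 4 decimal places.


Squared Hellinger distance for Gaussians:
H^2 = 1 - sqrt(2*s1*s2/(s1^2+s2^2)) * exp(-(m1-m2)^2/(4*(s1^2+s2^2))).
s1^2 = 1, s2^2 = 25, s1^2+s2^2 = 26.
sqrt(2*1*5/(26)) = 0.620174.
(m1-m2)^2 = (-4)^2 = 16.
exp(-16/(4*26)) = exp(-0.153846) = 0.857404.
H^2 = 1 - 0.620174*0.857404 = 0.4683

0.4683


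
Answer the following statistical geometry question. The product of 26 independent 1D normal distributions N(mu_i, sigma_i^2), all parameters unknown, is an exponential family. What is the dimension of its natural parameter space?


Exponential family dimension calculation:
Each univariate normal has two natural parameters (mu/sigma^2 and -1/(2 sigma^2)).
With 26 independent components, dim = 2 * 26 = 52.

52


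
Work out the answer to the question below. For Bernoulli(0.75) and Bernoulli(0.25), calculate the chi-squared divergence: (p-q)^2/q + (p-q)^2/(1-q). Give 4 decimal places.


Chi-squared divergence between Bernoulli distributions:
chi^2 = (p-q)^2/q + (p-q)^2/(1-q).
p = 0.75, q = 0.25, p-q = 0.5.
(p-q)^2 = 0.25.
term1 = 0.25/0.25 = 1.0.
term2 = 0.25/0.75 = 0.333333.
chi^2 = 1.0 + 0.333333 = 1.3333

1.3333


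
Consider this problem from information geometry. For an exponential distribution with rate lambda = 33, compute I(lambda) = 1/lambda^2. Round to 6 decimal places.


Fisher information for exponential: I(lambda) = 1/lambda^2.
lambda = 33, lambda^2 = 1089.
I = 1/1089 = 0.000918

0.000918


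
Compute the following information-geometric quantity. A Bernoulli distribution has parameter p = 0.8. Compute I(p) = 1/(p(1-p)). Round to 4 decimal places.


For Bernoulli(p), Fisher information is I(p) = 1/(p*(1-p)).
p = 0.8, 1-p = 0.2.
p*(1-p) = 0.16.
I(p) = 1/0.16 = 6.2500

6.2500


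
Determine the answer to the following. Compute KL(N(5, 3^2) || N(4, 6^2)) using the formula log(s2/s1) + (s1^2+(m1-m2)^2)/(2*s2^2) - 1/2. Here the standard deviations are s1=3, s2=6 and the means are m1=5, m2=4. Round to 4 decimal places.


KL divergence between normal distributions:
KL = log(s2/s1) + (s1^2 + (m1-m2)^2)/(2*s2^2) - 1/2.
log(6/3) = 0.693147.
(3^2 + (5-4)^2)/(2*6^2) = (9 + 1)/72 = 0.138889.
KL = 0.693147 + 0.138889 - 0.5 = 0.3320

0.3320


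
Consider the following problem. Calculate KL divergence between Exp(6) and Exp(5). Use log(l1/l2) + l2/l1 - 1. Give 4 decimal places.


KL divergence for exponential family:
KL = log(l1/l2) + l2/l1 - 1.
log(6/5) = 0.182322.
5/6 = 0.833333.
KL = 0.182322 + 0.833333 - 1 = 0.0157

0.0157


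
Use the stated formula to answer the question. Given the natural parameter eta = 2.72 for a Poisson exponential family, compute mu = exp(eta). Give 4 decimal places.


Expectation parameter for Poisson exponential family:
mu = exp(eta).
eta = 2.72.
mu = exp(2.72) = 15.1803

15.1803


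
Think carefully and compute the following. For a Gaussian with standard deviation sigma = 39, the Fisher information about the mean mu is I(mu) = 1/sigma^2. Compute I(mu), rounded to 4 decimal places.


The Fisher information for the mean of a normal distribution is I(mu) = 1/sigma^2.
sigma = 39, so sigma^2 = 1521.
I(mu) = 1/1521 = 0.0007

0.0007
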